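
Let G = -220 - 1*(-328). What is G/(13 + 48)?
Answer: 108/61 ≈ 1.7705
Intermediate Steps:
G = 108 (G = -220 + 328 = 108)
G/(13 + 48) = 108/(13 + 48) = 108/61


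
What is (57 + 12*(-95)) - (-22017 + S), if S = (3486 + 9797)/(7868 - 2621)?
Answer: 109827415/5247 ≈ 20931.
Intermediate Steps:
S = 13283/5247 ≈ 2.5315
(57 + 12*(-95)) - (-22017 + S) = (57 + 12*(-95)) - (-22017 + 13283/5247) = (57 - 1140) - 1*(-115509916/5247) = -1083 + 115509916/5247 = 109827415/5247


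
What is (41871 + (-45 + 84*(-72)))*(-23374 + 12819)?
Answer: -377636790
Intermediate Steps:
(41871 + (-45 + 84*(-72)))*(-23374 + 12819) = (41871 + (-45 - 6048))*(-10555) = (41871 - 6093)*(-10555) = 35778*(-10555) = -377636790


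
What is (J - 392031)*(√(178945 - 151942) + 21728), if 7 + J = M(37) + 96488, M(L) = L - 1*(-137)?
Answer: -6417929728 - 295376*√27003 ≈ -6.4665e+9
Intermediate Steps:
M(L) = 137 + L (M(L) = L + 137 = 137 + L)
J = 96655 (J = -7 + ((137 + 37) + 96488) = -7 + (174 + 96488) = -7 + 96662 = 96655)
(J - 392031)*(√(178945 - 151942) + 21728) = (96655 - 392031)*(√(178945 - 151942) + 21728) = -295376*(√27003 + 21728) = -295376*(21728 + √27003) = -6417929728 - 295376*√27003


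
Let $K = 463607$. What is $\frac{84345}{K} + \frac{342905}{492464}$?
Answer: $\frac{200510034415}{228309757648} \approx 0.87824$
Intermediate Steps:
$\frac{84345}{K} + \frac{342905}{492464} = \frac{84345}{463607} + \frac{342905}{492464} = \frac{200510034415}{228309757648}$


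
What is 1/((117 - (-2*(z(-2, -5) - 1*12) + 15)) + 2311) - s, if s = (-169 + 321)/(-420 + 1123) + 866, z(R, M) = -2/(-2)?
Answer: -76631513/88467 ≈ -866.22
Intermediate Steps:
z(R, M) = 1 (z(R, M) = -2*(-½) = 1)
s = 32050/37 (s = 152/703 + 866 = 152*(1/703) + 866 = 8/37 + 866 = 32050/37 ≈ 866.22)
1/((117 - (-2*(z(-2, -5) - 1*12) + 15)) + 2311) - s = 1/((117 - (-2*(1 - 1*12) + 15)) + 2311) - 1*32050/37 = 1/((117 - (-2*(1 - 12) + 15)) + 2311) - 32050/37 = 1/((117 - (-2*(-11) + 15)) + 2311) - 32050/37 = 1/((117 - (22 + 15)) + 2311) - 32050/37 = 1/((117 - 1*37) + 2311) - 32050/37 = 1/((117 - 37) + 2311) - 32050/37 = 1/(80 + 2311) - 32050/37 = 1/2391 - 32050/37 = -76631513/88467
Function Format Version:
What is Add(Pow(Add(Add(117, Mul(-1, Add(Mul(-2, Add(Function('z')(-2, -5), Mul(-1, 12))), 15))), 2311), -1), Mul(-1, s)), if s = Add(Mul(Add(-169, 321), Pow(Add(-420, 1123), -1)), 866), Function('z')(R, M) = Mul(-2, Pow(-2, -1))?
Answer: Rational(-76631513, 88467) ≈ -866.22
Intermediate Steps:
Function('z')(R, M) = 1 (Function('z')(R, M) = Mul(-2, Rational(-1, 2)) = 1)
s = Rational(32050, 37) (s = Add(Mul(152, Pow(703, -1)), 866) = Add(Mul(152, Rational(1, 703)), 866) = Add(Rational(8, 37), 866) = Rational(32050, 37) ≈ 866.22)
Add(Pow(Add(Add(117, Mul(-1, Add(Mul(-2, Add(Function('z')(-2, -5), Mul(-1, 12))), 15))), 2311), -1), Mul(-1, s)) = Add(Pow(Add(Add(117, Mul(-1, Add(Mul(-2, Add(1, Mul(-1, 12))), 15))), 2311), -1), Mul(-1, Rational(32050, 37))) = Add(Pow(Add(Add(117, Mul(-1, Add(Mul(-2, Add(1, -12)), 15))), 2311), -1), Rational(-32050, 37)) = Add(Pow(Add(Add(117, Mul(-1, Add(Mul(-2, -11), 15))), 2311), -1), Rational(-32050, 37)) = Add(Pow(Add(Add(117, Mul(-1, Add(22, 15))), 2311), -1), Rational(-32050, 37)) = Add(Pow(Add(Add(117, Mul(-1, 37)), 2311), -1), Rational(-32050, 37)) = Add(Pow(Add(Add(117, -37), 2311), -1), Rational(-32050, 37)) = Add(Pow(Add(80, 2311), -1), Rational(-32050, 37)) = Add(Pow(2391, -1), Rational(-32050, 37)) = Add(Rational(1, 2391), Rational(-32050, 37)) = Rational(-76631513, 88467)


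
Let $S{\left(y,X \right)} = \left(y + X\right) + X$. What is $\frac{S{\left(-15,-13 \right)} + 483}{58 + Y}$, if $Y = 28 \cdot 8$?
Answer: $\frac{221}{141} \approx 1.5674$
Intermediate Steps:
$S{\left(y,X \right)} = y + 2 X$ ($S{\left(y,X \right)} = \left(X + y\right) + X = y + 2 X$)
$Y = 224$
$\frac{S{\left(-15,-13 \right)} + 483}{58 + Y} = \frac{\left(-15 + 2 \left(-13\right)\right) + 483}{58 + 224} = \frac{\left(-15 - 26\right) + 483}{282} = \left(-41 + 483\right) \frac{1}{282} = 442 \cdot \frac{1}{282} = \frac{221}{141}$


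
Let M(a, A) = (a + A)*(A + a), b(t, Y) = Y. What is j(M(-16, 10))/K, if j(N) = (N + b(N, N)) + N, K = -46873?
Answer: -108/46873 ≈ -0.0023041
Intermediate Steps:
M(a, A) = (A + a)² (M(a, A) = (A + a)*(A + a) = (A + a)²)
j(N) = 3*N (j(N) = (N + N) + N = 2*N + N = 3*N)
j(M(-16, 10))/K = (3*(10 - 16)²)/(-46873) = (3*(-6)²)*(-1/46873) = (3*36)*(-1/46873) = 108*(-1/46873) = -108/46873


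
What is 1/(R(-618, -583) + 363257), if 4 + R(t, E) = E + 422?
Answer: 1/363092 ≈ 2.7541e-6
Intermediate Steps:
R(t, E) = 418 + E (R(t, E) = -4 + (E + 422) = -4 + (422 + E) = 418 + E)
1/(R(-618, -583) + 363257) = 1/((418 - 583) + 363257) = 1/(-165 + 363257) = 1/363092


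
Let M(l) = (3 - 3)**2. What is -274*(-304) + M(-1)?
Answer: 83296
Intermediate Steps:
M(l) = 0 (M(l) = 0**2 = 0)
-274*(-304) + M(-1) = -274*(-304) + 0 = 83296 + 0 = 83296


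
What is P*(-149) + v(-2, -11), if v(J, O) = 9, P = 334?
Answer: -49757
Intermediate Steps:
P*(-149) + v(-2, -11) = 334*(-149) + 9 = -49766 + 9 = -49757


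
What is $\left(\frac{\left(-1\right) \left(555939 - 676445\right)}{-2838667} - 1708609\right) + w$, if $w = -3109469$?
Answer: $- \frac{13676919142532}{2838667} \approx -4.8181 \cdot 10^{6}$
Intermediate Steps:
$\left(\frac{\left(-1\right) \left(555939 - 676445\right)}{-2838667} - 1708609\right) + w = \left(\frac{\left(-1\right) \left(555939 - 676445\right)}{-2838667} - 1708609\right) - 3109469 = \left(\left(-1\right) \left(-120506\right) \left(- \frac{1}{2838667}\right) - 1708609\right) - 3109469 = \left(120506 \left(- \frac{1}{2838667}\right) - 1708609\right) - 3109469 = \left(- \frac{120506}{2838667} - 1708609\right) - 3109469 = - \frac{4850172104709}{2838667} - 3109469 = - \frac{13676919142532}{2838667}$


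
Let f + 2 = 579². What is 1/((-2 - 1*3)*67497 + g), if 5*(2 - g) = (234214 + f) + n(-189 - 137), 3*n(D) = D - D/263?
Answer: -789/356116688 ≈ -2.2156e-6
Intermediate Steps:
n(D) = 262*D/789 (n(D) = (D - D/263)/3 = (262*D/263)/3 = 262*D/789)
f = 335239 (f = -2 + 579² = -2 + 335241 = 335239)
g = -89841023/789 (g = 2 - ((234214 + 335239) + 262*(-189 - 137)/789)/5 = 2 - (569453 + (262/789)*(-326))/5 = 2 - (569453 - 85412/789)/5 = 2 - ⅕*449213005/789 = 2 - 89842601/789 = -89841023/789 ≈ -1.1387e+5)
1/((-2 - 1*3)*67497 + g) = 1/((-2 - 1*3)*67497 - 89841023/789) = 1/((-2 - 3)*67497 - 89841023/789) = 1/(-5*67497 - 89841023/789) = 1/(-337485 - 89841023/789) = 1/(-356116688/789) = -789/356116688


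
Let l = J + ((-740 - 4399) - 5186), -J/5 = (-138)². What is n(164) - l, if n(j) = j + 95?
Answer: 105804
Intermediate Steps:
n(j) = 95 + j
J = -95220 (J = -5*(-138)² = -5*19044 = -95220)
l = -105545 (l = -95220 + ((-740 - 4399) - 5186) = -95220 + (-5139 - 5186) = -95220 - 10325 = -105545)
n(164) - l = (95 + 164) - 1*(-105545) = 259 + 105545 = 105804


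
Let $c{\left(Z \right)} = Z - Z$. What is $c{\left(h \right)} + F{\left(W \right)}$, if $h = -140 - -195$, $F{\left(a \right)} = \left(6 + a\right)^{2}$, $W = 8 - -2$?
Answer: $256$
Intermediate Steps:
$W = 10$ ($W = 8 + 2 = 10$)
$h = 55$ ($h = -140 + 195 = 55$)
$c{\left(Z \right)} = 0$
$c{\left(h \right)} + F{\left(W \right)} = 0 + \left(6 + 10\right)^{2} = 0 + 16^{2} = 0 + 256 = 256$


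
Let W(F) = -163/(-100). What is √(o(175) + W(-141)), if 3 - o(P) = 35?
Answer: I*√3037/10 ≈ 5.5109*I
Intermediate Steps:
W(F) = 163/100 (W(F) = -163*(-1/100) = 163/100)
o(P) = -32 (o(P) = 3 - 1*35 = 3 - 35 = -32)
√(o(175) + W(-141)) = √(-32 + 163/100) = √(-3037/100) = I*√3037/10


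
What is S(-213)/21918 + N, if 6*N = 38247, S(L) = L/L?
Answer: 69858146/10959 ≈ 6374.5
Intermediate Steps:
S(L) = 1
N = 12749/2 (N = (1/6)*38247 = 12749/2 ≈ 6374.5)
S(-213)/21918 + N = 1/21918 + 12749/2 = 69858146/10959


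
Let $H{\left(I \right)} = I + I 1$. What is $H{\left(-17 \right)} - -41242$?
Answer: $41208$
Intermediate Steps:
$H{\left(I \right)} = 2 I$ ($H{\left(I \right)} = I + I = 2 I$)
$H{\left(-17 \right)} - -41242 = 2 \left(-17\right) - -41242 = -34 + 41242 = 41208$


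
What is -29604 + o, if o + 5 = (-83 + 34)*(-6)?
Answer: -29315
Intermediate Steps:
o = 289 (o = -5 + (-83 + 34)*(-6) = -5 - 49*(-6) = -5 + 294 = 289)
-29604 + o = -29604 + 289 = -29315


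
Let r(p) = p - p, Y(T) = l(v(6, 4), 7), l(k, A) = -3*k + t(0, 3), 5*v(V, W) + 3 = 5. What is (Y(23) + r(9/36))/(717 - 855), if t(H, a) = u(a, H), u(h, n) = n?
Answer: 1/115 ≈ 0.0086956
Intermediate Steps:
t(H, a) = H
v(V, W) = 2/5 (v(V, W) = -3/5 + (1/5)*5 = -3/5 + 1 = 2/5)
l(k, A) = -3*k (l(k, A) = -3*k + 0 = -3*k)
Y(T) = -6/5 (Y(T) = -3*2/5 = -6/5)
r(p) = 0
(Y(23) + r(9/36))/(717 - 855) = (-6/5 + 0)/(717 - 855) = -6/5/(-138) = -6/5*(-1/138) = 1/115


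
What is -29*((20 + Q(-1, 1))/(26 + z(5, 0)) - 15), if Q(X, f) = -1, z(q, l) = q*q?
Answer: 21634/51 ≈ 424.20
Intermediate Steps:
z(q, l) = q²
-29*((20 + Q(-1, 1))/(26 + z(5, 0)) - 15) = -29*((20 - 1)/(26 + 5²) - 15) = -29*(19/(26 + 25) - 15) = -29*(19/51 - 15) = -29*(-746/51) = 21634/51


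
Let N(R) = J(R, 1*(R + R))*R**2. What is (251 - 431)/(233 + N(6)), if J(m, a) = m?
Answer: -180/449 ≈ -0.40089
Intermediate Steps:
N(R) = R**3 (N(R) = R*R**2 = R**3)
(251 - 431)/(233 + N(6)) = (251 - 431)/(233 + 6**3) = -180/(233 + 216) = -180/449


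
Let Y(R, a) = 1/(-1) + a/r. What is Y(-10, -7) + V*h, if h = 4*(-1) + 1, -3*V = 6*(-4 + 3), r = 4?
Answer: -35/4 ≈ -8.7500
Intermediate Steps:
Y(R, a) = -1 + a/4 (Y(R, a) = 1/(-1) + a/4 = 1*(-1) + a*(1/4) = -1 + a/4)
V = 2 (V = -2*(-4 + 3) = -2*(-1) = -1/3*(-6) = 2)
h = -3 (h = -4 + 1 = -3)
Y(-10, -7) + V*h = (-1 + (1/4)*(-7)) + 2*(-3) = (-1 - 7/4) - 6 = -11/4 - 6 = -35/4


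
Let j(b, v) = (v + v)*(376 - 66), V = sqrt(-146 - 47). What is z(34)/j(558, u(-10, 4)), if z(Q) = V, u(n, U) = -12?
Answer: -I*sqrt(193)/7440 ≈ -0.0018673*I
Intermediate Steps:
V = I*sqrt(193) (V = sqrt(-193) = I*sqrt(193) ≈ 13.892*I)
j(b, v) = 620*v (j(b, v) = (2*v)*310 = 620*v)
z(Q) = I*sqrt(193)
z(34)/j(558, u(-10, 4)) = (I*sqrt(193))/((620*(-12))) = (I*sqrt(193))/(-7440) = (I*sqrt(193))*(-1/7440) = -I*sqrt(193)/7440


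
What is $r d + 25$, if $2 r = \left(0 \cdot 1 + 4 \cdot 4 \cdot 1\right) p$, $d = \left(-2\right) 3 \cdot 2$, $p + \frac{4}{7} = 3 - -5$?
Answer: $- \frac{4817}{7} \approx -688.14$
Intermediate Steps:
$p = \frac{52}{7}$ ($p = - \frac{4}{7} + \left(3 - -5\right) = - \frac{4}{7} + \left(3 + 5\right) = - \frac{4}{7} + 8 = \frac{52}{7} \approx 7.4286$)
$d = -12$ ($d = \left(-6\right) 2 = -12$)
$r = \frac{416}{7}$ ($r = \frac{\left(0 \cdot 1 + 4 \cdot 4 \cdot 1\right) \frac{52}{7}}{2} = \frac{\left(0 + 16 \cdot 1\right) \frac{52}{7}}{2} = \frac{\left(0 + 16\right) \frac{52}{7}}{2} = \frac{16 \cdot \frac{52}{7}}{2} = \frac{1}{2} \cdot \frac{832}{7} = \frac{416}{7} \approx 59.429$)
$r d + 25 = \frac{416}{7} \left(-12\right) + 25 = - \frac{4992}{7} + 25 = - \frac{4817}{7}$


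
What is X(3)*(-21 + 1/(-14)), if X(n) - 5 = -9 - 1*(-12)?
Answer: -1180/7 ≈ -168.57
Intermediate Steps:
X(n) = 8 (X(n) = 5 + (-9 - 1*(-12)) = 5 + (-9 + 12) = 5 + 3 = 8)
X(3)*(-21 + 1/(-14)) = 8*(-21 + 1/(-14)) = 8*(-21 - 1/14) = 8*(-295/14) = -1180/7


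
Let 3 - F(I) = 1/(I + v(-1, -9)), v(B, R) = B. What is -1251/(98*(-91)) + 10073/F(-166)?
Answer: 3750601835/1119209 ≈ 3351.1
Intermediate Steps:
F(I) = 3 - 1/(-1 + I) (F(I) = 3 - 1/(I - 1) = 3 - 1/(-1 + I))
-1251/(98*(-91)) + 10073/F(-166) = -1251/(98*(-91)) + 10073/(((-4 + 3*(-166))/(-1 - 166))) = -1251/(-8918) + 10073/(((-4 - 498)/(-167))) = -1251*(-1/8918) + 10073/((-1/167*(-502))) = 1251/8918 + 10073/(502/167) = 1251/8918 + 10073*(167/502) = 1251/8918 + 1682191/502 = 3750601835/1119209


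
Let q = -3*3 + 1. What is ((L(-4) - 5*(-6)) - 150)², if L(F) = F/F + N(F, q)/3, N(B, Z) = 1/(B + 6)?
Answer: 508369/36 ≈ 14121.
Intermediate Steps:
q = -8 (q = -9 + 1 = -8)
N(B, Z) = 1/(6 + B)
L(F) = 1 + 1/(3*(6 + F)) (L(F) = F/F + 1/((6 + F)*3) = 1 + (⅓)/(6 + F) = 1 + 1/(3*(6 + F)))
((L(-4) - 5*(-6)) - 150)² = (((19/3 - 4)/(6 - 4) - 5*(-6)) - 150)² = (((7/3)/2 + 30) - 150)² = (((½)*(7/3) + 30) - 150)² = ((7/6 + 30) - 150)² = (187/6 - 150)² = (-713/6)² = 508369/36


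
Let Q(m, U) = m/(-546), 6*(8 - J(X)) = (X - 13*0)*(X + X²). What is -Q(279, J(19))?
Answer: 93/182 ≈ 0.51099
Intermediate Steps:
J(X) = 8 - X*(X + X²)/6 (J(X) = 8 - (X - 13*0)*(X + X²)/6 = 8 - (X + 0)*(X + X²)/6 = 8 - X*(X + X²)/6)
Q(m, U) = -m/546 (Q(m, U) = m*(-1/546) = -m/546)
-Q(279, J(19)) = -(-1)*279/546 = -1*(-93/182) = 93/182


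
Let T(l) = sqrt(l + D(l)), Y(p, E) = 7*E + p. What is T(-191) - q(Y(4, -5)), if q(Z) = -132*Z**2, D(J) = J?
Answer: 126852 + I*sqrt(382) ≈ 1.2685e+5 + 19.545*I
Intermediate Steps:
Y(p, E) = p + 7*E
T(l) = sqrt(2)*sqrt(l) (T(l) = sqrt(l + l) = sqrt(2*l) = sqrt(2)*sqrt(l))
T(-191) - q(Y(4, -5)) = sqrt(2)*sqrt(-191) - (-132)*(4 + 7*(-5))**2 = sqrt(2)*(I*sqrt(191)) - (-132)*(4 - 35)**2 = I*sqrt(382) - (-132)*(-31)**2 = I*sqrt(382) - (-132)*961 = I*sqrt(382) - 1*(-126852) = I*sqrt(382) + 126852 = 126852 + I*sqrt(382)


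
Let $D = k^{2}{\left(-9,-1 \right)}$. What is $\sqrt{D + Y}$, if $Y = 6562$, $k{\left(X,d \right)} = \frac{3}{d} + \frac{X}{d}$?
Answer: $\sqrt{6598} \approx 81.228$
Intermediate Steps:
$D = 36$ ($D = \left(\frac{3 - 9}{-1}\right)^{2} = \left(\left(-1\right) \left(-6\right)\right)^{2} = 6^{2} = 36$)
$\sqrt{D + Y} = \sqrt{36 + 6562} = \sqrt{6598}$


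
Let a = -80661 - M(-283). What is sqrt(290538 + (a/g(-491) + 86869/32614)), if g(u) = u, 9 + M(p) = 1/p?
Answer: sqrt(5970303064542965188207346)/4531813142 ≈ 539.17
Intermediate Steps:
M(p) = -9 + 1/p
a = -22824515/283 (a = -80661 - (-9 + 1/(-283)) = -80661 - (-9 - 1/283) = -80661 - 1*(-2548/283) = -80661 + 2548/283 = -22824515/283 ≈ -80652.)
sqrt(290538 + (a/g(-491) + 86869/32614)) = sqrt(290538 + (-22824515/283/(-491) + 86869/32614)) = sqrt(290538 + (-22824515/283*(-1/491) + 86869*(1/32614))) = sqrt(290538 + (22824515/138953 + 86869/32614)) = sqrt(290538 + 756469440367/4531813142) = sqrt(1317420396090763/4531813142) = sqrt(5970303064542965188207346)/4531813142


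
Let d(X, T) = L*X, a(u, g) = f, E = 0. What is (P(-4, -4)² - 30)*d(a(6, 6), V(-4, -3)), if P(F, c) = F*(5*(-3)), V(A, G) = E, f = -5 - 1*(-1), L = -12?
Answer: 171360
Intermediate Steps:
f = -4 (f = -5 + 1 = -4)
V(A, G) = 0
P(F, c) = -15*F (P(F, c) = F*(-15) = -15*F)
a(u, g) = -4
d(X, T) = -12*X
(P(-4, -4)² - 30)*d(a(6, 6), V(-4, -3)) = ((-15*(-4))² - 30)*(-12*(-4)) = (60² - 30)*48 = (3600 - 30)*48 = 3570*48 = 171360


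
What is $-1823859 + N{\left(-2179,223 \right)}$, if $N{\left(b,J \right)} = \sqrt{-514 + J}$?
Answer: $-1823859 + i \sqrt{291} \approx -1.8239 \cdot 10^{6} + 17.059 i$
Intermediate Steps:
$-1823859 + N{\left(-2179,223 \right)} = -1823859 + \sqrt{-514 + 223} = -1823859 + \sqrt{-291} = -1823859 + i \sqrt{291}$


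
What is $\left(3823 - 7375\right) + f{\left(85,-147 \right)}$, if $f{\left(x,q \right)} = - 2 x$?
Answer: $-3722$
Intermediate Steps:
$\left(3823 - 7375\right) + f{\left(85,-147 \right)} = \left(3823 - 7375\right) - 170 = -3552 - 170 = -3722$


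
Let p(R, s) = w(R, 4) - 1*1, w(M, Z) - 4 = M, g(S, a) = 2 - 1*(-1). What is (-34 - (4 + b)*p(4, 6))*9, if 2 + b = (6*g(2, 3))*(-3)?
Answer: 2970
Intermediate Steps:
g(S, a) = 3 (g(S, a) = 2 + 1 = 3)
w(M, Z) = 4 + M
b = -56 (b = -2 + (6*3)*(-3) = -2 + 18*(-3) = -2 - 54 = -56)
p(R, s) = 3 + R (p(R, s) = (4 + R) - 1*1 = (4 + R) - 1 = 3 + R)
(-34 - (4 + b)*p(4, 6))*9 = (-34 - (4 - 56)*(3 + 4))*9 = (-34 - (-52)*7)*9 = (-34 - 1*(-364))*9 = (-34 + 364)*9 = 330*9 = 2970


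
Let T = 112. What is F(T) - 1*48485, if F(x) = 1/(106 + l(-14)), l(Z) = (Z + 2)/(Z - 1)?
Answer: -25890985/534 ≈ -48485.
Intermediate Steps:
l(Z) = (2 + Z)/(-1 + Z)
F(x) = 5/534 (F(x) = 1/(106 + (2 - 14)/(-1 - 14)) = 1/(106 - 12/(-15)) = 1/(106 - 1/15*(-12)) = 1/(106 + ⅘) = 1/(534/5) = 5/534)
F(T) - 1*48485 = 5/534 - 1*48485 = 5/534 - 48485 = -25890985/534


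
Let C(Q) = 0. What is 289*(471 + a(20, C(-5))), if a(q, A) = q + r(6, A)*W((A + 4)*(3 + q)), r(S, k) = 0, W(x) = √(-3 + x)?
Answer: 141899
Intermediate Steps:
a(q, A) = q (a(q, A) = q + 0*√(-3 + (A + 4)*(3 + q)) = q + 0*√(-3 + (4 + A)*(3 + q)) = q + 0*√(-3 + (3 + q)*(4 + A)) = q + 0 = q)
289*(471 + a(20, C(-5))) = 289*(471 + 20) = 289*491 = 141899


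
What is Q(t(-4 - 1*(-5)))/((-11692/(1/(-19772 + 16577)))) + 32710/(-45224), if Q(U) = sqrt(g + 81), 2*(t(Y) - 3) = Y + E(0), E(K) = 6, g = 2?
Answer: -16355/22612 + sqrt(83)/37355940 ≈ -0.72329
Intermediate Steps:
t(Y) = 6 + Y/2 (t(Y) = 3 + (Y + 6)/2 = 3 + (6 + Y)/2 = 3 + (3 + Y/2) = 6 + Y/2)
Q(U) = sqrt(83) (Q(U) = sqrt(2 + 81) = sqrt(83))
Q(t(-4 - 1*(-5)))/((-11692/(1/(-19772 + 16577)))) + 32710/(-45224) = sqrt(83)/((-11692/(1/(-19772 + 16577)))) + 32710/(-45224) = sqrt(83)/((-11692/(1/(-3195)))) + 32710*(-1/45224) = sqrt(83)/((-11692/(-1/3195))) - 16355/22612 = sqrt(83)/((-11692*(-3195))) - 16355/22612 = sqrt(83)/37355940 - 16355/22612 = -16355/22612 + sqrt(83)/37355940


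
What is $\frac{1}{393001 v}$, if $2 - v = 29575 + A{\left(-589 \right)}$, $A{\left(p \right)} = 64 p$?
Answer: $\frac{1}{3192347123} \approx 3.1325 \cdot 10^{-10}$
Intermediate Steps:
$v = 8123$ ($v = 2 - \left(29575 + 64 \left(-589\right)\right) = 2 - \left(29575 - 37696\right) = 2 - -8121 = 2 + 8121 = 8123$)
$\frac{1}{393001 v} = \frac{1}{393001 \cdot 8123} = \frac{1}{393001} \cdot \frac{1}{8123} = \frac{1}{3192347123}$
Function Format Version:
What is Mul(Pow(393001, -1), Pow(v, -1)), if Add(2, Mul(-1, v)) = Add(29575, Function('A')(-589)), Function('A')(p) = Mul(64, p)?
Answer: Rational(1, 3192347123) ≈ 3.1325e-10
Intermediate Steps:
v = 8123 (v = Add(2, Mul(-1, Add(29575, Mul(64, -589)))) = Add(2, Mul(-1, Add(29575, -37696))) = Add(2, Mul(-1, -8121)) = Add(2, 8121) = 8123)
Mul(Pow(393001, -1), Pow(v, -1)) = Mul(Pow(393001, -1), Pow(8123, -1)) = Mul(Rational(1, 393001), Rational(1, 8123)) = Rational(1, 3192347123)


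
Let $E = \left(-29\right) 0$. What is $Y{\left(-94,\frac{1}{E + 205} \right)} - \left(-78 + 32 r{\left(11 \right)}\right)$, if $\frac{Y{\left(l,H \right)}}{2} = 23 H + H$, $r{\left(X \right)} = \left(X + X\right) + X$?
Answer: $- \frac{200442}{205} \approx -977.77$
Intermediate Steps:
$r{\left(X \right)} = 3 X$ ($r{\left(X \right)} = 2 X + X = 3 X$)
$E = 0$
$Y{\left(l,H \right)} = 48 H$ ($Y{\left(l,H \right)} = 2 \left(23 H + H\right) = 2 \cdot 24 H = 48 H$)
$Y{\left(-94,\frac{1}{E + 205} \right)} - \left(-78 + 32 r{\left(11 \right)}\right) = \frac{48}{0 + 205} + \left(- 32 \cdot 3 \cdot 11 + 78\right) = \frac{48}{205} + \left(\left(-32\right) 33 + 78\right) = 48 \cdot \frac{1}{205} + \left(-1056 + 78\right) = \frac{48}{205} - 978 = - \frac{200442}{205}$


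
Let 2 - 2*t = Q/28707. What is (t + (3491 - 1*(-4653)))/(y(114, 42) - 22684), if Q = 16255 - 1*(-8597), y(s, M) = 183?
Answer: -77935363/215312069 ≈ -0.36196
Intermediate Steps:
Q = 24852 (Q = 16255 + 8597 = 24852)
t = 5427/9569 (t = 1 - 12426/28707 = 1 - ½*8284/9569 = 1 - 4142/9569 = 5427/9569 ≈ 0.56714)
(t + (3491 - 1*(-4653)))/(y(114, 42) - 22684) = (5427/9569 + (3491 - 1*(-4653)))/(183 - 22684) = (5427/9569 + (3491 + 4653))/(-22501) = (5427/9569 + 8144)*(-1/22501) = (77935363/9569)*(-1/22501) = -77935363/215312069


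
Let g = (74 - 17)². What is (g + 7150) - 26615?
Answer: -16216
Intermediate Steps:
g = 3249 (g = 57² = 3249)
(g + 7150) - 26615 = (3249 + 7150) - 26615 = 10399 - 26615 = -16216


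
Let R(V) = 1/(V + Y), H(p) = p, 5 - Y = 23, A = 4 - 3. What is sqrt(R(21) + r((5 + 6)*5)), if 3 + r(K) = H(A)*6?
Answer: sqrt(30)/3 ≈ 1.8257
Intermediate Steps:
A = 1
Y = -18 (Y = 5 - 1*23 = 5 - 23 = -18)
R(V) = 1/(-18 + V) (R(V) = 1/(V - 18) = 1/(-18 + V))
r(K) = 3 (r(K) = -3 + 1*6 = -3 + 6 = 3)
sqrt(R(21) + r((5 + 6)*5)) = sqrt(1/(-18 + 21) + 3) = sqrt(1/3 + 3) = sqrt(10/3) = sqrt(30)/3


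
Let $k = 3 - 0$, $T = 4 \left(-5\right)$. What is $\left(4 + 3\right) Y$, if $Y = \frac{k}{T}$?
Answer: $- \frac{21}{20} \approx -1.05$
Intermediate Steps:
$T = -20$
$k = 3$ ($k = 3 + 0 = 3$)
$Y = - \frac{3}{20}$ ($Y = \frac{3}{-20} = 3 \left(- \frac{1}{20}\right) = - \frac{3}{20} \approx -0.15$)
$\left(4 + 3\right) Y = \left(4 + 3\right) \left(- \frac{3}{20}\right) = 7 \left(- \frac{3}{20}\right) = - \frac{21}{20}$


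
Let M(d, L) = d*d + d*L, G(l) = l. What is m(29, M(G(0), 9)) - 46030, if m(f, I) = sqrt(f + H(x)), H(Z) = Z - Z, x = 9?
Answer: -46030 + sqrt(29) ≈ -46025.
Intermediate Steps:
H(Z) = 0
M(d, L) = d**2 + L*d
m(f, I) = sqrt(f) (m(f, I) = sqrt(f + 0) = sqrt(f))
m(29, M(G(0), 9)) - 46030 = sqrt(29) - 46030 = -46030 + sqrt(29)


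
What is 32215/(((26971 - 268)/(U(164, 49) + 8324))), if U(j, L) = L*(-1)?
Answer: 266579125/26703 ≈ 9983.1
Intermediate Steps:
U(j, L) = -L
32215/(((26971 - 268)/(U(164, 49) + 8324))) = 32215/(((26971 - 268)/(-1*49 + 8324))) = 32215/((26703/(-49 + 8324))) = 32215/((26703/8275)) = 32215/((26703*(1/8275))) = 32215/(26703/8275) = 32215*(8275/26703) = 266579125/26703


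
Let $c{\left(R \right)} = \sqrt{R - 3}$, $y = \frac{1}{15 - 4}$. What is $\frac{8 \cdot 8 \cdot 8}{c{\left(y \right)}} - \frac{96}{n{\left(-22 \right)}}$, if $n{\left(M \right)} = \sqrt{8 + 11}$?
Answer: $- \frac{96 \sqrt{19}}{19} - 64 i \sqrt{22} \approx -22.024 - 300.19 i$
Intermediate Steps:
$y = \frac{1}{11} \approx 0.090909$
$c{\left(R \right)} = \sqrt{-3 + R}$
$n{\left(M \right)} = \sqrt{19}$
$\frac{8 \cdot 8 \cdot 8}{c{\left(y \right)}} - \frac{96}{n{\left(-22 \right)}} = \frac{8 \cdot 8 \cdot 8}{\sqrt{-3 + \frac{1}{11}}} - \frac{96}{\sqrt{19}} = \frac{64 \cdot 8}{\sqrt{- \frac{32}{11}}} - 96 \frac{\sqrt{19}}{19} = \frac{512}{\frac{4}{11} i \sqrt{22}} - \frac{96 \sqrt{19}}{19} = 512 \left(- \frac{i \sqrt{22}}{8}\right) - \frac{96 \sqrt{19}}{19} = - 64 i \sqrt{22} - \frac{96 \sqrt{19}}{19} = - \frac{96 \sqrt{19}}{19} - 64 i \sqrt{22}$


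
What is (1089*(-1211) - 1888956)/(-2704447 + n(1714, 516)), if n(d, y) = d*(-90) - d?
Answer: 3207735/2860421 ≈ 1.1214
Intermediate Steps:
n(d, y) = -91*d (n(d, y) = -90*d - d = -91*d)
(1089*(-1211) - 1888956)/(-2704447 + n(1714, 516)) = (1089*(-1211) - 1888956)/(-2704447 - 91*1714) = (-1318779 - 1888956)/(-2704447 - 155974) = -3207735/(-2860421) = -3207735*(-1/2860421) = 3207735/2860421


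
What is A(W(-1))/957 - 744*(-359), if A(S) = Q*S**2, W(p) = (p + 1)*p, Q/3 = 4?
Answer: 267096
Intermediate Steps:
Q = 12 (Q = 3*4 = 12)
W(p) = p*(1 + p) (W(p) = (1 + p)*p = p*(1 + p))
A(S) = 12*S**2
A(W(-1))/957 - 744*(-359) = (12*(-(1 - 1))**2)/957 - 744*(-359) = (12*(-1*0)**2)*(1/957) + 267096 = (12*0**2)*(1/957) + 267096 = (12*0)*(1/957) + 267096 = 0*(1/957) + 267096 = 0 + 267096 = 267096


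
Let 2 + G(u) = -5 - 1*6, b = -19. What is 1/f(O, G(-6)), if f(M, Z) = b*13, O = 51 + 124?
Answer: -1/247 ≈ -0.0040486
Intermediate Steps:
O = 175
G(u) = -13 (G(u) = -2 + (-5 - 1*6) = -2 + (-5 - 6) = -2 - 11 = -13)
f(M, Z) = -247 (f(M, Z) = -19*13 = -247)
1/f(O, G(-6)) = 1/(-247) = -1/247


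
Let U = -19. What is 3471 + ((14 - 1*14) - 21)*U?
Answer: 3870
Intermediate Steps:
3471 + ((14 - 1*14) - 21)*U = 3471 + ((14 - 1*14) - 21)*(-19) = 3471 + ((14 - 14) - 21)*(-19) = 3471 + (0 - 21)*(-19) = 3471 - 21*(-19) = 3471 + 399 = 3870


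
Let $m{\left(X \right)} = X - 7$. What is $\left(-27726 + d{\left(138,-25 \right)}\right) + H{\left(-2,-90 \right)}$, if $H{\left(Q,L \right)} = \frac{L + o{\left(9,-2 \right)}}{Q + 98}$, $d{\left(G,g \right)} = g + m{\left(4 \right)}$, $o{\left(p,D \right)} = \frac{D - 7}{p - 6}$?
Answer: $- \frac{888159}{32} \approx -27755.0$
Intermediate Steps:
$o{\left(p,D \right)} = \frac{-7 + D}{-6 + p}$
$m{\left(X \right)} = -7 + X$
$d{\left(G,g \right)} = -3 + g$ ($d{\left(G,g \right)} = g + \left(-7 + 4\right) = g - 3 = -3 + g$)
$H{\left(Q,L \right)} = \frac{-3 + L}{98 + Q}$ ($H{\left(Q,L \right)} = \frac{L + \frac{-7 - 2}{-6 + 9}}{Q + 98} = \frac{L + \frac{1}{3} \left(-9\right)}{98 + Q} = \frac{L - 3}{98 + Q} = \frac{-3 + L}{98 + Q}$)
$\left(-27726 + d{\left(138,-25 \right)}\right) + H{\left(-2,-90 \right)} = \left(-27726 - 28\right) + \frac{-3 - 90}{98 - 2} = \left(-27726 - 28\right) + \frac{1}{96} \left(-93\right) = -27754 + \frac{1}{96} \left(-93\right) = -27754 - \frac{31}{32} = - \frac{888159}{32}$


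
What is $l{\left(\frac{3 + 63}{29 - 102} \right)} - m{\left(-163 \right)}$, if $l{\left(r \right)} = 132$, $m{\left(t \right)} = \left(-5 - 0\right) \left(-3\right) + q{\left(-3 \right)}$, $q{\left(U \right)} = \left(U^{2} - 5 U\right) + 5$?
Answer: $88$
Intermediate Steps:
$q{\left(U \right)} = 5 + U^{2} - 5 U$
$m{\left(t \right)} = 44$ ($m{\left(t \right)} = \left(-5 - 0\right) \left(-3\right) + \left(5 + \left(-3\right)^{2} - -15\right) = \left(-5 + 0\right) \left(-3\right) + \left(5 + 9 + 15\right) = \left(-5\right) \left(-3\right) + 29 = 15 + 29 = 44$)
$l{\left(\frac{3 + 63}{29 - 102} \right)} - m{\left(-163 \right)} = 132 - 44 = 88$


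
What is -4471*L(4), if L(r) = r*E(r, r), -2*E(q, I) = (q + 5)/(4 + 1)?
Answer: 80478/5 ≈ 16096.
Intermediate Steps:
E(q, I) = -½ - q/10 (E(q, I) = -(q + 5)/(2*(4 + 1)) = -(5 + q)/(2*5) = -(1 + q/5)/2 = -½ - q/10)
L(r) = r*(-½ - r/10)
-4471*L(4) = -(-4471)*4*(5 + 4)/10 = -(-4471)*4*9/10 = -4471*(-18/5) = 80478/5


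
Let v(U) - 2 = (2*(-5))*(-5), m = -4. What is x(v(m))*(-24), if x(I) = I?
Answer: -1248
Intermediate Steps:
v(U) = 52 (v(U) = 2 + (2*(-5))*(-5) = 2 - 10*(-5) = 2 + 50 = 52)
x(v(m))*(-24) = 52*(-24) = -1248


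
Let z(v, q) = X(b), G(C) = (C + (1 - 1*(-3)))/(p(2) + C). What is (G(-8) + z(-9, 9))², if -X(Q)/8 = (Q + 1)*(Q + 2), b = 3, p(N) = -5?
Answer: 4309776/169 ≈ 25502.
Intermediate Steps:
G(C) = (4 + C)/(-5 + C) (G(C) = (C + (1 - 1*(-3)))/(-5 + C) = (C + (1 + 3))/(-5 + C) = (C + 4)/(-5 + C) = (4 + C)/(-5 + C))
X(Q) = -8*(1 + Q)*(2 + Q) (X(Q) = -8*(Q + 1)*(Q + 2) = -8*(1 + Q)*(2 + Q))
z(v, q) = -160 (z(v, q) = -16 - 24*3 - 8*3² = -16 - 72 - 8*9 = -16 - 72 - 72 = -160)
(G(-8) + z(-9, 9))² = ((4 - 8)/(-5 - 8) - 160)² = (-4/(-13) - 160)² = (-1/13*(-4) - 160)² = (4/13 - 160)² = (-2076/13)² = 4309776/169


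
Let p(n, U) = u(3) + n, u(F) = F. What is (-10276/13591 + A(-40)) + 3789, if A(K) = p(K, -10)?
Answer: 50983156/13591 ≈ 3751.2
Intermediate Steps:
p(n, U) = 3 + n
A(K) = 3 + K
(-10276/13591 + A(-40)) + 3789 = (-10276/13591 + (3 - 40)) + 3789 = (-10276*1/13591 - 37) + 3789 = (-10276/13591 - 37) + 3789 = -513143/13591 + 3789 = 50983156/13591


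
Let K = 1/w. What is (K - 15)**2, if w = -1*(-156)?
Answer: 5470921/24336 ≈ 224.81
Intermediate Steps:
w = 156
K = 1/156 ≈ 0.0064103
(K - 15)**2 = (1/156 - 15)**2 = (-2339/156)**2 = 5470921/24336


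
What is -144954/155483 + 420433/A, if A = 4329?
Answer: 4980206021/51775839 ≈ 96.188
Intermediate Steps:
-144954/155483 + 420433/A = -144954/155483 + 420433/4329 = -144954*1/155483 + 420433*(1/4329) = -144954/155483 + 32341/333 = 4980206021/51775839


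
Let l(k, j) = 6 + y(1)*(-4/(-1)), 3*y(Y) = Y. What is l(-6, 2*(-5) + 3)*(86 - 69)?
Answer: 374/3 ≈ 124.67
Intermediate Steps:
y(Y) = Y/3
l(k, j) = 22/3 (l(k, j) = 6 + ((⅓)*1)*(-4/(-1)) = 6 + (-4*(-1))/3 = 6 + (⅓)*4 = 6 + 4/3 = 22/3)
l(-6, 2*(-5) + 3)*(86 - 69) = 22*(86 - 69)/3 = (22/3)*17 = 374/3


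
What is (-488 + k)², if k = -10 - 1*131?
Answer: 395641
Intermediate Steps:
k = -141 (k = -10 - 131 = -141)
(-488 + k)² = (-488 - 141)² = (-629)² = 395641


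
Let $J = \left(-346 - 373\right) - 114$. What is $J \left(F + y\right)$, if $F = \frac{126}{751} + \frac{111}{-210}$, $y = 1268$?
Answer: $- \frac{7930135367}{7510} \approx -1.0559 \cdot 10^{6}$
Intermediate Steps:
$F = - \frac{18967}{52570}$ ($F = 126 \cdot \frac{1}{751} + 111 \left(- \frac{1}{210}\right) = \frac{126}{751} - \frac{37}{70} = - \frac{18967}{52570} \approx -0.3608$)
$J = -833$ ($J = -719 - 114 = -833$)
$J \left(F + y\right) = - 833 \left(- \frac{18967}{52570} + 1268\right) = \left(-833\right) \frac{66639793}{52570} = - \frac{7930135367}{7510}$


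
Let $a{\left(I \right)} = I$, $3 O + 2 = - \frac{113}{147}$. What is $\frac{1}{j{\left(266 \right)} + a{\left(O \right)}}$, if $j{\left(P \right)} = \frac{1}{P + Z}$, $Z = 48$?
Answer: $- \frac{138474}{127357} \approx -1.0873$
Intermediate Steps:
$O = - \frac{407}{441}$ ($O = - \frac{2}{3} + \frac{\left(-113\right) \frac{1}{147}}{3} = - \frac{2}{3} + \frac{1}{3} \left(- \frac{113}{147}\right) = - \frac{2}{3} - \frac{113}{441} = - \frac{407}{441} \approx -0.9229$)
$j{\left(P \right)} = \frac{1}{48 + P}$ ($j{\left(P \right)} = \frac{1}{P + 48} = \frac{1}{48 + P}$)
$\frac{1}{j{\left(266 \right)} + a{\left(O \right)}} = \frac{1}{\frac{1}{48 + 266} - \frac{407}{441}} = \frac{1}{\frac{1}{314} - \frac{407}{441}} = \frac{1}{- \frac{127357}{138474}} = - \frac{138474}{127357}$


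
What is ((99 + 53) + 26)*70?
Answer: 12460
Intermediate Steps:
((99 + 53) + 26)*70 = (152 + 26)*70 = 178*70 = 12460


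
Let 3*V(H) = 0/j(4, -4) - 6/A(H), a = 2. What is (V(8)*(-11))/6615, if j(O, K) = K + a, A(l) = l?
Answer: 11/26460 ≈ 0.00041572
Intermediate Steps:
j(O, K) = 2 + K (j(O, K) = K + 2 = 2 + K)
V(H) = -2/H (V(H) = (0/(2 - 4) - 6/H)/3 = (0/(-2) - 6/H)/3 = (0*(-½) - 6/H)/3 = (0 - 6/H)/3 = (-6/H)/3 = -2/H)
(V(8)*(-11))/6615 = (-2/8*(-11))/6615 = (-2*⅛*(-11))*(1/6615) = -¼*(-11)*(1/6615) = (11/4)*(1/6615) = 11/26460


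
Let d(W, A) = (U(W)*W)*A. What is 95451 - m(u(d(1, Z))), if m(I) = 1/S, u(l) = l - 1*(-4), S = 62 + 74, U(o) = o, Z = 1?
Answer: 12981335/136 ≈ 95451.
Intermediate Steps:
S = 136
d(W, A) = A*W**2 (d(W, A) = (W*W)*A = W**2*A = A*W**2)
u(l) = 4 + l (u(l) = l + 4 = 4 + l)
m(I) = 1/136
95451 - m(u(d(1, Z))) = 95451 - 1*1/136 = 95451 - 1/136 = 12981335/136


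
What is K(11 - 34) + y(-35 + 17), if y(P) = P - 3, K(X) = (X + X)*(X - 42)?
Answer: 2969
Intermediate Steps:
K(X) = 2*X*(-42 + X) (K(X) = (2*X)*(-42 + X) = 2*X*(-42 + X))
y(P) = -3 + P
K(11 - 34) + y(-35 + 17) = 2*(11 - 34)*(-42 + (11 - 34)) + (-3 + (-35 + 17)) = 2*(-23)*(-42 - 23) + (-3 - 18) = 2*(-23)*(-65) - 21 = 2990 - 21 = 2969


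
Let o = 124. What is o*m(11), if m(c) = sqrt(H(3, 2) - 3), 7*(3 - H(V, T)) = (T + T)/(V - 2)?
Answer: 248*I*sqrt(7)/7 ≈ 93.735*I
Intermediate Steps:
H(V, T) = 3 - 2*T/(7*(-2 + V)) (H(V, T) = 3 - (T + T)/(7*(V - 2)) = 3 - 2*T/(7*(-2 + V)))
m(c) = 2*I*sqrt(7)/7 (m(c) = sqrt((-42 - 2*2 + 21*3)/(7*(-2 + 3)) - 3) = sqrt((1/7)*(-42 - 4 + 63)/1 - 3) = sqrt((1/7)*1*17 - 3) = sqrt(17/7 - 3) = sqrt(-4/7) = 2*I*sqrt(7)/7)
o*m(11) = 124*(2*I*sqrt(7)/7) = 248*I*sqrt(7)/7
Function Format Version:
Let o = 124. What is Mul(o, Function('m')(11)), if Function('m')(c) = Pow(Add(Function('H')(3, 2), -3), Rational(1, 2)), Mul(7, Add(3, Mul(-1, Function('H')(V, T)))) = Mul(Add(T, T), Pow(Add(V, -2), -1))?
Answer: Mul(Rational(248, 7), I, Pow(7, Rational(1, 2))) ≈ Mul(93.735, I)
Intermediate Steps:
Function('H')(V, T) = Add(3, Mul(Rational(-2, 7), T, Pow(Add(-2, V), -1))) (Function('H')(V, T) = Add(3, Mul(Rational(-1, 7), Mul(Add(T, T), Pow(Add(V, -2), -1)))) = Add(3, Mul(Rational(-1, 7), Mul(Mul(2, T), Pow(Add(-2, V), -1)))) = Add(3, Mul(Rational(-1, 7), Mul(2, T, Pow(Add(-2, V), -1)))) = Add(3, Mul(Rational(-2, 7), T, Pow(Add(-2, V), -1))))
Function('m')(c) = Mul(Rational(2, 7), I, Pow(7, Rational(1, 2))) (Function('m')(c) = Pow(Add(Mul(Rational(1, 7), Pow(Add(-2, 3), -1), Add(-42, Mul(-2, 2), Mul(21, 3))), -3), Rational(1, 2)) = Pow(Add(Mul(Rational(1, 7), Pow(1, -1), Add(-42, -4, 63)), -3), Rational(1, 2)) = Pow(Add(Mul(Rational(1, 7), 1, 17), -3), Rational(1, 2)) = Pow(Add(Rational(17, 7), -3), Rational(1, 2)) = Pow(Rational(-4, 7), Rational(1, 2)) = Mul(Rational(2, 7), I, Pow(7, Rational(1, 2))))
Mul(o, Function('m')(11)) = Mul(124, Mul(Rational(2, 7), I, Pow(7, Rational(1, 2)))) = Mul(Rational(248, 7), I, Pow(7, Rational(1, 2)))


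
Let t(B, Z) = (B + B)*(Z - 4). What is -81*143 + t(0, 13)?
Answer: -11583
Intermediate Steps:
t(B, Z) = 2*B*(-4 + Z) (t(B, Z) = (2*B)*(-4 + Z) = 2*B*(-4 + Z))
-81*143 + t(0, 13) = -81*143 + 2*0*(-4 + 13) = -11583 + 2*0*9 = -11583 + 0 = -11583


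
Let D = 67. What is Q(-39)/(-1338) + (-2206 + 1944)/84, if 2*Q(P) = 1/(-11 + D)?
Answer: -155803/49952 ≈ -3.1191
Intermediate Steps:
Q(P) = 1/112 (Q(P) = 1/(2*(-11 + 67)) = (1/2)/56 = (1/2)*(1/56) = 1/112)
Q(-39)/(-1338) + (-2206 + 1944)/84 = (1/112)/(-1338) + (-2206 + 1944)/84 = (1/112)*(-1/1338) - 262*1/84 = -1/149856 - 131/42 = -155803/49952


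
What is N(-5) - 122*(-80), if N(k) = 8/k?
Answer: 48792/5 ≈ 9758.4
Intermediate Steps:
N(-5) - 122*(-80) = 8/(-5) - 122*(-80) = 8*(-⅕) + 9760 = -8/5 + 9760 = 48792/5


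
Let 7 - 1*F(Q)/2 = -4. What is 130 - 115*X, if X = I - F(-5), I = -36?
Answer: 6800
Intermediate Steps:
F(Q) = 22 (F(Q) = 14 - 2*(-4) = 14 + 8 = 22)
X = -58 (X = -36 - 1*22 = -36 - 22 = -58)
130 - 115*X = 130 - 115*(-58) = 130 + 6670 = 6800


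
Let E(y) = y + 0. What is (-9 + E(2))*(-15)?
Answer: 105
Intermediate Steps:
E(y) = y
(-9 + E(2))*(-15) = (-9 + 2)*(-15) = -7*(-15) = 105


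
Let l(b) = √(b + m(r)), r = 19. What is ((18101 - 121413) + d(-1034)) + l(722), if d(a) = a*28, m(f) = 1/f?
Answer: -132264 + √260661/19 ≈ -1.3224e+5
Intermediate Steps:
l(b) = √(1/19 + b) (l(b) = √(b + 1/19) = √(1/19 + b))
d(a) = 28*a
((18101 - 121413) + d(-1034)) + l(722) = ((18101 - 121413) + 28*(-1034)) + √(19 + 361*722)/19 = (-103312 - 28952) + √(19 + 260642)/19 = -132264 + √260661/19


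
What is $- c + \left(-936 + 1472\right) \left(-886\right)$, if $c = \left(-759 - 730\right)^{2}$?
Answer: $-2692017$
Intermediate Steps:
$c = 2217121$ ($c = \left(-1489\right)^{2} = 2217121$)
$- c + \left(-936 + 1472\right) \left(-886\right) = \left(-1\right) 2217121 + \left(-936 + 1472\right) \left(-886\right) = -2217121 + 536 \left(-886\right) = -2217121 - 474896 = -2692017$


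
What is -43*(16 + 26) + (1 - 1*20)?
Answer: -1825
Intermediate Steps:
-43*(16 + 26) + (1 - 1*20) = -43*42 + (1 - 20) = -1806 - 19 = -1825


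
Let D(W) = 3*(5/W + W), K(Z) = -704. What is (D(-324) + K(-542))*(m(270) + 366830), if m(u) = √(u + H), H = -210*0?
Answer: -33200499395/54 - 181013*√30/36 ≈ -6.1485e+8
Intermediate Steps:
H = 0
D(W) = 3*W + 15/W (D(W) = 3*(W + 5/W) = 3*W + 15/W)
m(u) = √u (m(u) = √(u + 0) = √u)
(D(-324) + K(-542))*(m(270) + 366830) = ((3*(-324) + 15/(-324)) - 704)*(√270 + 366830) = ((-972 + 15*(-1/324)) - 704)*(3*√30 + 366830) = ((-972 - 5/108) - 704)*(366830 + 3*√30) = (-104981/108 - 704)*(366830 + 3*√30) = -181013*(366830 + 3*√30)/108 = -33200499395/54 - 181013*√30/36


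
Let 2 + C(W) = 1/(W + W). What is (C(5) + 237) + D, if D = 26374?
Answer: 266091/10 ≈ 26609.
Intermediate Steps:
C(W) = -2 + 1/(2*W) (C(W) = -2 + 1/(W + W) = -2 + 1/(2*W))
(C(5) + 237) + D = ((-2 + (½)/5) + 237) + 26374 = ((-2 + (½)*(⅕)) + 237) + 26374 = ((-2 + ⅒) + 237) + 26374 = (-19/10 + 237) + 26374 = 2351/10 + 26374 = 266091/10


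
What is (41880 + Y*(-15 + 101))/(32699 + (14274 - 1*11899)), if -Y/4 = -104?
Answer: 38828/17537 ≈ 2.2141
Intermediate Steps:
Y = 416 (Y = -4*(-104) = 416)
(41880 + Y*(-15 + 101))/(32699 + (14274 - 1*11899)) = (41880 + 416*(-15 + 101))/(32699 + (14274 - 1*11899)) = (41880 + 416*86)/(32699 + (14274 - 11899)) = (41880 + 35776)/(32699 + 2375) = 77656/35074 = 77656*(1/35074) = 38828/17537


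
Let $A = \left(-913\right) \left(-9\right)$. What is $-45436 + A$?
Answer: $-37219$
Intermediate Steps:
$A = 8217$
$-45436 + A = -45436 + 8217 = -37219$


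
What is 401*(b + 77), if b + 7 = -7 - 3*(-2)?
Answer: 27669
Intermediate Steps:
b = -8 (b = -7 + (-7 - 3*(-2)) = -7 + (-7 + 6) = -7 - 1 = -8)
401*(b + 77) = 401*(-8 + 77) = 401*69 = 27669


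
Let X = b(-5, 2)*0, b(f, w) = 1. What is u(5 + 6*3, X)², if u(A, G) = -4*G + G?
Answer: 0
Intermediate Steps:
X = 0 (X = 1*0 = 0)
u(A, G) = -3*G
u(5 + 6*3, X)² = (-3*0)² = 0² = 0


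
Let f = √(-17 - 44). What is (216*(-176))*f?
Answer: -38016*I*√61 ≈ -2.9691e+5*I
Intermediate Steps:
f = I*√61 (f = √(-61) = I*√61 ≈ 7.8102*I)
(216*(-176))*f = (216*(-176))*(I*√61) = -38016*I*√61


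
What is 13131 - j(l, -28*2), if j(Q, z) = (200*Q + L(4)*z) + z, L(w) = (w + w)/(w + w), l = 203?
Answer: -27357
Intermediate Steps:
L(w) = 1 (L(w) = (2*w)/((2*w)) = (2*w)*(1/(2*w)) = 1)
j(Q, z) = 2*z + 200*Q (j(Q, z) = (200*Q + 1*z) + z = (200*Q + z) + z = (z + 200*Q) + z = 2*z + 200*Q)
13131 - j(l, -28*2) = 13131 - (2*(-28*2) + 200*203) = 13131 - (2*(-56) + 40600) = 13131 - (-112 + 40600) = 13131 - 1*40488 = 13131 - 40488 = -27357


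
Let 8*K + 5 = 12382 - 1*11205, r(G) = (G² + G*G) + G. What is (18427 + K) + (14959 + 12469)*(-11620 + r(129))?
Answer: 1195404243/2 ≈ 5.9770e+8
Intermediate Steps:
r(G) = G + 2*G² (r(G) = (G² + G²) + G = 2*G² + G = G + 2*G²)
K = 293/2 (K = -5/8 + (12382 - 1*11205)/8 = -5/8 + (12382 - 11205)/8 = -5/8 + (⅛)*1177 = -5/8 + 1177/8 = 293/2 ≈ 146.50)
(18427 + K) + (14959 + 12469)*(-11620 + r(129)) = (18427 + 293/2) + (14959 + 12469)*(-11620 + 129*(1 + 2*129)) = 37147/2 + 27428*(-11620 + 129*(1 + 258)) = 37147/2 + 27428*(-11620 + 129*259) = 37147/2 + 27428*(-11620 + 33411) = 37147/2 + 27428*21791 = 37147/2 + 597683548 = 1195404243/2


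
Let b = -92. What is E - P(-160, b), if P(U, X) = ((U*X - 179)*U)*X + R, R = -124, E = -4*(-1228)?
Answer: -214038484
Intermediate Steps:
E = 4912
P(U, X) = -124 + U*X*(-179 + U*X) (P(U, X) = ((U*X - 179)*U)*X - 124 = ((-179 + U*X)*U)*X - 124 = (U*(-179 + U*X))*X - 124 = U*X*(-179 + U*X) - 124 = -124 + U*X*(-179 + U*X))
E - P(-160, b) = 4912 - (-124 + (-160)²*(-92)² - 179*(-160)*(-92)) = 4912 - (-124 + 25600*8464 - 2634880) = 4912 - (-124 + 216678400 - 2634880) = 4912 - 1*214043396 = 4912 - 214043396 = -214038484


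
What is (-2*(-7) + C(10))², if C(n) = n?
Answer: 576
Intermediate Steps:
(-2*(-7) + C(10))² = (-2*(-7) + 10)² = (14 + 10)² = 24² = 576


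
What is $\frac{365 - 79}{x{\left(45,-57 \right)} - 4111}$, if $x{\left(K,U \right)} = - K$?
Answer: $- \frac{143}{2078} \approx -0.068816$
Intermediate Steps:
$\frac{365 - 79}{x{\left(45,-57 \right)} - 4111} = \frac{365 - 79}{\left(-1\right) 45 - 4111} = \frac{286}{-45 - 4111} = \frac{286}{-4156} = 286 \left(- \frac{1}{4156}\right) = - \frac{143}{2078}$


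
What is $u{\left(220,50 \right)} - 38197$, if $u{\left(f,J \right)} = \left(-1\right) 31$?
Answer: $-38228$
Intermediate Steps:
$u{\left(f,J \right)} = -31$
$u{\left(220,50 \right)} - 38197 = -31 - 38197 = -38228$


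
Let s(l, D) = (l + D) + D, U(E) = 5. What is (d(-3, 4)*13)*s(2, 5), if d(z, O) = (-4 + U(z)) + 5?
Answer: 936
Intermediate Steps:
d(z, O) = 6 (d(z, O) = (-4 + 5) + 5 = 1 + 5 = 6)
s(l, D) = l + 2*D (s(l, D) = (D + l) + D = l + 2*D)
(d(-3, 4)*13)*s(2, 5) = (6*13)*(2 + 2*5) = 78*(2 + 10) = 78*12 = 936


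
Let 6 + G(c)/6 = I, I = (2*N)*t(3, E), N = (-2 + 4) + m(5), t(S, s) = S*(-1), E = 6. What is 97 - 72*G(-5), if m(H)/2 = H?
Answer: 33793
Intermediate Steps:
m(H) = 2*H
t(S, s) = -S
N = 12 (N = (-2 + 4) + 2*5 = 2 + 10 = 12)
I = -72 (I = (2*12)*(-1*3) = 24*(-3) = -72)
G(c) = -468 (G(c) = -36 + 6*(-72) = -36 - 432 = -468)
97 - 72*G(-5) = 97 - 72*(-468) = 97 + 33696 = 33793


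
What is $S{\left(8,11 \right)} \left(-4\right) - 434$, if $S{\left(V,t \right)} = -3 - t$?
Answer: $-378$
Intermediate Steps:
$S{\left(8,11 \right)} \left(-4\right) - 434 = \left(-3 - 11\right) \left(-4\right) - 434 = \left(-14\right) \left(-4\right) - 434 = 56 - 434 = -378$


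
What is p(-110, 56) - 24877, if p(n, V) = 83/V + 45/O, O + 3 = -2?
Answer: -1393533/56 ≈ -24885.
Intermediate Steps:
O = -5 (O = -3 - 2 = -5)
p(n, V) = -9 + 83/V (p(n, V) = 83/V + 45/(-5) = 83/V + 45*(-1/5) = 83/V - 9 = -9 + 83/V)
p(-110, 56) - 24877 = (-9 + 83/56) - 24877 = -421/56 - 24877 = -1393533/56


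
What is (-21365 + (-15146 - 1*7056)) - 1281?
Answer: -44848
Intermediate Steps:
(-21365 + (-15146 - 1*7056)) - 1281 = (-21365 + (-15146 - 7056)) - 1281 = (-21365 - 22202) - 1281 = -43567 - 1281 = -44848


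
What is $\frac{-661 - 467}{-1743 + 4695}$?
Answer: $- \frac{47}{123} \approx -0.38211$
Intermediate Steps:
$\frac{-661 - 467}{-1743 + 4695} = - \frac{1128}{2952} = \left(-1128\right) \frac{1}{2952} = - \frac{47}{123}$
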